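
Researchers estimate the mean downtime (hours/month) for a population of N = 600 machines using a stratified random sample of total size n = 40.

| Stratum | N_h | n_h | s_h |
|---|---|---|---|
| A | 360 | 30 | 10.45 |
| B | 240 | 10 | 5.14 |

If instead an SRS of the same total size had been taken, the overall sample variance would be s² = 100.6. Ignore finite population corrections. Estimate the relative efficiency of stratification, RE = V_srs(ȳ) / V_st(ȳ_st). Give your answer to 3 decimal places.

V̂(ȳ_st) = Σ W_h² s_h²/n_h, with W_h = N_h/N and N = 600:
  stratum A: (360/600)²·10.45²/30 = 1.31043
  stratum B: (240/600)²·5.14²/10 = 0.422714
V_st = 1.73314
V_srs = s²/n = 100.6/40 = 2.515
Relative efficiency = V_srs / V_st = 2.515/1.73314 = 1.4511

RE ≈ 1.451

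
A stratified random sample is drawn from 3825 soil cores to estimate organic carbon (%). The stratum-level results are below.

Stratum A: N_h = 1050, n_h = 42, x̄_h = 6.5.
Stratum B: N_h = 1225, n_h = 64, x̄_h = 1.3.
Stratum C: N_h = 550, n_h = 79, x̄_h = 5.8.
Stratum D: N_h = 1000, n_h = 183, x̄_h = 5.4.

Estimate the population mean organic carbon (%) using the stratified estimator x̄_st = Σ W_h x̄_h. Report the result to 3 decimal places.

x̄_st ≈ 4.446

N = Σ N_h = 3825. Stratum weights W_h = N_h/N.
x̄_st = (1050·6.5 + 1225·1.3 + 550·5.8 + 1000·5.4) / 3825 = 4.44641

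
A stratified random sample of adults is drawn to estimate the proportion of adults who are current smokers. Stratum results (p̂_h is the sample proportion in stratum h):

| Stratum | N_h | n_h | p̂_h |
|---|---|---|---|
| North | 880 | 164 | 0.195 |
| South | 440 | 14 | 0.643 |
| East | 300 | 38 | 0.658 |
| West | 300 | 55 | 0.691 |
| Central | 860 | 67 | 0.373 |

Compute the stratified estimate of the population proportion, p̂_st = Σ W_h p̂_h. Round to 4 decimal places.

p̂_st ≈ 0.4245

N = 2780; stratum weights W_h = N_h/N.
p̂_st = Σ W_h p̂_h = (880·0.195 + 440·0.643 + 300·0.658 + 300·0.691 + 860·0.373)/2780 = 0.42446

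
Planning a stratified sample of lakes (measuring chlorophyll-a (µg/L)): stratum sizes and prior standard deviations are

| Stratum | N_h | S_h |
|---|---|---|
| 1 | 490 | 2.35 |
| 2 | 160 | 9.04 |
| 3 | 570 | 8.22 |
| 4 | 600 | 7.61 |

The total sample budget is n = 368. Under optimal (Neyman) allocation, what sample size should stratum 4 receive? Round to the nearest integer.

142

Neyman allocation: n_h = n · N_h S_h / Σ N_i S_i, with n = 368.
  stratum 1: N_h·S_h = 490·2.35 = 1151.50
  stratum 2: N_h·S_h = 160·9.04 = 1446.40
  stratum 3: N_h·S_h = 570·8.22 = 4685.40
  stratum 4: N_h·S_h = 600·7.61 = 4566.00
Σ N_h S_h = 11849.30
n for stratum 4 = 368·4566.00/11849.30 = 141.805 → 142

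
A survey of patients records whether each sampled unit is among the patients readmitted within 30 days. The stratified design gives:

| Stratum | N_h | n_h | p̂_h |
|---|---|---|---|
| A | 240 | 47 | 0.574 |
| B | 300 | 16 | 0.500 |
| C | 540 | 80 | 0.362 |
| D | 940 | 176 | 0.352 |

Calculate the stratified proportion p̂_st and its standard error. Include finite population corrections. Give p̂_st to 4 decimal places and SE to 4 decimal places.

p̂_st ≈ 0.4030, SE ≈ 0.0286

N = 2020; stratum weights W_h = N_h/N.
p̂_st = Σ W_h p̂_h = (240·0.574 + 300·0.500 + 540·0.362 + 940·0.352)/2020 = 0.40303
V̂(p̂_st) = Σ W_h² (1 − n_h/N_h) p̂_h(1−p̂_h)/(n_h−1):
  stratum A: (240/2020)²·(1 − 47/240)·0.574·0.426/46 = 6.03434e-05
  stratum B: (300/2020)²·(1 − 16/300)·0.500·0.500/15 = 0.000348005
  stratum C: (540/2020)²·(1 − 80/540)·0.362·0.638/79 = 0.000177972
  stratum D: (940/2020)²·(1 − 176/940)·0.352·0.648/175 = 0.000229402
V̂(p̂_st) = 0.000815723; SE = √V̂ = 0.0285609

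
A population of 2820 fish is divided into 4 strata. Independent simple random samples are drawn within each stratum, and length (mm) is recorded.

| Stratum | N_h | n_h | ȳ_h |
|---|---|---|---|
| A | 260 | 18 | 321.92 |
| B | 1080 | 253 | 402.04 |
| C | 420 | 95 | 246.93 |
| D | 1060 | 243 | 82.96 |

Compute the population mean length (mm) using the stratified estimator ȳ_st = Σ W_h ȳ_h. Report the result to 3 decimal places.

N = Σ N_h = 2820. Stratum weights W_h = N_h/N.
ȳ_st = (260·321.92 + 1080·402.04 + 420·246.93 + 1060·82.96) / 2820 = 251.61369

ȳ_st ≈ 251.614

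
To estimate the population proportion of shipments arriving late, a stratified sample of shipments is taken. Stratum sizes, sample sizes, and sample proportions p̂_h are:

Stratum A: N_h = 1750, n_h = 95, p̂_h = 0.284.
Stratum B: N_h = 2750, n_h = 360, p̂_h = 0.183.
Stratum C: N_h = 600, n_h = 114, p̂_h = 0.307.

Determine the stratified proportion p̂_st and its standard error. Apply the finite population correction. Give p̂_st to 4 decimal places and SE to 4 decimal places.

p̂_st ≈ 0.2322, SE ≈ 0.0192

N = 5100; stratum weights W_h = N_h/N.
p̂_st = Σ W_h p̂_h = (1750·0.284 + 2750·0.183 + 600·0.307)/5100 = 0.23225
V̂(p̂_st) = Σ W_h² (1 − n_h/N_h) p̂_h(1−p̂_h)/(n_h−1):
  stratum A: (1750/5100)²·(1 − 95/1750)·0.284·0.716/94 = 0.000240879
  stratum B: (2750/5100)²·(1 − 360/2750)·0.183·0.817/359 = 0.000105237
  stratum C: (600/5100)²·(1 − 114/600)·0.307·0.693/113 = 2.11077e-05
V̂(p̂_st) = 0.000367224; SE = √V̂ = 0.0191631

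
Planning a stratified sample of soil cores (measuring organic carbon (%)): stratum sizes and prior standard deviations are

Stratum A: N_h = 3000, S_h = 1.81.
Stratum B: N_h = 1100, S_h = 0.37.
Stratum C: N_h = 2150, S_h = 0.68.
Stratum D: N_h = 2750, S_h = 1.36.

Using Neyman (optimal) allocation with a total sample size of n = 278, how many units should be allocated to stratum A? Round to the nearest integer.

Neyman allocation: n_h = n · N_h S_h / Σ N_i S_i, with n = 278.
  stratum A: N_h·S_h = 3000·1.81 = 5430.00
  stratum B: N_h·S_h = 1100·0.37 = 407.00
  stratum C: N_h·S_h = 2150·0.68 = 1462.00
  stratum D: N_h·S_h = 2750·1.36 = 3740.00
Σ N_h S_h = 11039.00
n for stratum A = 278·5430.00/11039.00 = 136.746 → 137

137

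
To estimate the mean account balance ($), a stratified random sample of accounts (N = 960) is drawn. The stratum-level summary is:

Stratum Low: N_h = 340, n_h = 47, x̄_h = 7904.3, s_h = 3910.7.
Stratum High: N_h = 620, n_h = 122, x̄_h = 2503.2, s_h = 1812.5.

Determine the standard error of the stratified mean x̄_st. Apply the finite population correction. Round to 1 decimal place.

V̂(x̄_st) = Σ W_h² (1 − n_h/N_h) s_h²/n_h, with W_h = N_h/N and N = 960:
  stratum Low: (340/960)²·(1 − 47/340)·3910.7²/47 = 35173.5
  stratum High: (620/960)²·(1 − 122/620)·1812.5²/122 = 9021.42
V̂(x̄_st) = 44194.9
SE(x̄_st) = √44194.9 = 210.226

SE(x̄_st) ≈ 210.2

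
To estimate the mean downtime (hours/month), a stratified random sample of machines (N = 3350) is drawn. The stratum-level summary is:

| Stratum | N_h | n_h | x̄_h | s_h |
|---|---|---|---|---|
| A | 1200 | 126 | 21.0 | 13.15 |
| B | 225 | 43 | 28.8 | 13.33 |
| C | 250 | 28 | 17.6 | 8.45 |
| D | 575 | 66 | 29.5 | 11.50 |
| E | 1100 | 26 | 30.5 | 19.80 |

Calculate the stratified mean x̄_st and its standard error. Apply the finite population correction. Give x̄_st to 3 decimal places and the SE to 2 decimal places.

x̄_st ≈ 25.849, SE ≈ 1.35

x̄_st = Σ W_h x̄_h = (1200·21.0 + 225·28.8 + 250·17.6 + 575·29.5 + 1100·30.5)/3350 = 25.84851
V̂(x̄_st) = Σ W_h² (1 − n_h/N_h) s_h²/n_h, with W_h = N_h/N and N = 3350:
  stratum A: (1200/3350)²·(1 − 126/1200)·13.15²/126 = 0.157607
  stratum B: (225/3350)²·(1 − 43/225)·13.33²/43 = 0.0150784
  stratum C: (250/3350)²·(1 − 28/250)·8.45²/28 = 0.0126113
  stratum D: (575/3350)²·(1 − 66/575)·11.50²/66 = 0.0522574
  stratum E: (1100/3350)²·(1 − 26/1100)·19.80²/26 = 1.58732
V̂(x̄_st) = 1.82487
SE(x̄_st) = √1.82487 = 1.35088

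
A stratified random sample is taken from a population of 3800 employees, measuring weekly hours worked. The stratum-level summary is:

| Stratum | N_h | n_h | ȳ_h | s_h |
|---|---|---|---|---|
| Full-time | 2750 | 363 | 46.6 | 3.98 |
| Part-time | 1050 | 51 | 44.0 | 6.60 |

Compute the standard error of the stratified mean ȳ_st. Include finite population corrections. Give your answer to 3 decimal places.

V̂(ȳ_st) = Σ W_h² (1 − n_h/N_h) s_h²/n_h, with W_h = N_h/N and N = 3800:
  stratum Full-time: (2750/3800)²·(1 − 363/2750)·3.98²/363 = 0.0198371
  stratum Part-time: (1050/3800)²·(1 − 51/1050)·6.60²/51 = 0.0620448
V̂(ȳ_st) = 0.0818819
SE(ȳ_st) = √0.0818819 = 0.28615

SE(ȳ_st) ≈ 0.286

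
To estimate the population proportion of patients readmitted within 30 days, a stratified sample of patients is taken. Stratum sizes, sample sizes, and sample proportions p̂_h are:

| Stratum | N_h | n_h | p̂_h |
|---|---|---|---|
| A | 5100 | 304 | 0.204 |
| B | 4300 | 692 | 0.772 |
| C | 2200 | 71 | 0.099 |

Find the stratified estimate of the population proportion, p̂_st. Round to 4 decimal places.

N = 11600; stratum weights W_h = N_h/N.
p̂_st = Σ W_h p̂_h = (5100·0.204 + 4300·0.772 + 2200·0.099)/11600 = 0.39464

p̂_st ≈ 0.3946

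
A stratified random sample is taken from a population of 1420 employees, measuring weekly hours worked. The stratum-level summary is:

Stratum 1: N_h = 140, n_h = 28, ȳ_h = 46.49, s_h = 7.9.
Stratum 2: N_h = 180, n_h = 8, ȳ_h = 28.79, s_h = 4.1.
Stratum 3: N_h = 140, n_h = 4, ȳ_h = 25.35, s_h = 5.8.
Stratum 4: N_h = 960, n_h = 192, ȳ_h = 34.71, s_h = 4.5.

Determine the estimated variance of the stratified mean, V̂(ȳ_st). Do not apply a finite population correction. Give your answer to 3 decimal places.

V̂(ȳ_st) ≈ 0.185

V̂(ȳ_st) = Σ W_h² s_h²/n_h, with W_h = N_h/N and N = 1420:
  stratum 1: (140/1420)²·7.9²/28 = 0.0216658
  stratum 2: (180/1420)²·4.1²/8 = 0.0337634
  stratum 3: (140/1420)²·5.8²/4 = 0.0817477
  stratum 4: (960/1420)²·4.5²/192 = 0.0482047
V̂(ȳ_st) = 0.185382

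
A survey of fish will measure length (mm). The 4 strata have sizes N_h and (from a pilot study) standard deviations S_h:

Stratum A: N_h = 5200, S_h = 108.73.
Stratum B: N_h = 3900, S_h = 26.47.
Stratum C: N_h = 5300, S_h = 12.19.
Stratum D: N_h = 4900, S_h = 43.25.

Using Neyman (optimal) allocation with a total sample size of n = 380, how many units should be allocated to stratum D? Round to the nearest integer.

85

Neyman allocation: n_h = n · N_h S_h / Σ N_i S_i, with n = 380.
  stratum A: N_h·S_h = 5200·108.73 = 565396.00
  stratum B: N_h·S_h = 3900·26.47 = 103233.00
  stratum C: N_h·S_h = 5300·12.19 = 64607.00
  stratum D: N_h·S_h = 4900·43.25 = 211925.00
Σ N_h S_h = 945161.00
n for stratum D = 380·211925.00/945161.00 = 85.204 → 85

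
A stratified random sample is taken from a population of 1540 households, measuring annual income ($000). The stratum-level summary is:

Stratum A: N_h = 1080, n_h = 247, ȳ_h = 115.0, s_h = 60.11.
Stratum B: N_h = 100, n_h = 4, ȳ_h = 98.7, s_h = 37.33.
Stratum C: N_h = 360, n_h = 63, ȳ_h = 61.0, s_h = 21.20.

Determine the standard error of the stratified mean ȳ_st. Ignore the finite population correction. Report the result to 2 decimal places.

V̂(ȳ_st) = Σ W_h² s_h²/n_h, with W_h = N_h/N and N = 1540:
  stratum A: (1080/1540)²·60.11²/247 = 7.19453
  stratum B: (100/1540)²·37.33²/4 = 1.46898
  stratum C: (360/1540)²·21.20²/63 = 0.389847
V̂(ȳ_st) = 9.05336
SE(ȳ_st) = √9.05336 = 3.00888

SE(ȳ_st) ≈ 3.01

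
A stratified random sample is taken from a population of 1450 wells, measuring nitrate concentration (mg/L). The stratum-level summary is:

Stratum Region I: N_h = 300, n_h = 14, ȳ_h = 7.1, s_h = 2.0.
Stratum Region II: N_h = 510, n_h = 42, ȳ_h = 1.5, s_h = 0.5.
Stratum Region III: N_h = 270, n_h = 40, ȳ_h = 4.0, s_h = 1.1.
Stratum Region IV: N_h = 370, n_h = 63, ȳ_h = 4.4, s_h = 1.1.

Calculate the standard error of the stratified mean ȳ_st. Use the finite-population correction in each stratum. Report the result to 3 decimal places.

V̂(ȳ_st) = Σ W_h² (1 − n_h/N_h) s_h²/n_h, with W_h = N_h/N and N = 1450:
  stratum Region I: (300/1450)²·(1 − 14/300)·2.0²/14 = 0.0116596
  stratum Region II: (510/1450)²·(1 − 42/510)·0.5²/42 = 0.000675726
  stratum Region III: (270/1450)²·(1 − 40/270)·1.1²/40 = 0.000893472
  stratum Region IV: (370/1450)²·(1 − 63/370)·1.1²/63 = 0.00103765
V̂(ȳ_st) = 0.0142664
SE(ȳ_st) = √0.0142664 = 0.119442

SE(ȳ_st) ≈ 0.119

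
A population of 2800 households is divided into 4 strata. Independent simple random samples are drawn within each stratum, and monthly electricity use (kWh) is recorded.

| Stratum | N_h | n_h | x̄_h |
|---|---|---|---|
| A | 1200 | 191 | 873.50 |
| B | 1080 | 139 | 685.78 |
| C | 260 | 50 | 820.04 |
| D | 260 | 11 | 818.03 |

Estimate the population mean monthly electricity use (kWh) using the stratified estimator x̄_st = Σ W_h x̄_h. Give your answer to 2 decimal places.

x̄_st ≈ 790.98

N = Σ N_h = 2800. Stratum weights W_h = N_h/N.
x̄_st = (1200·873.50 + 1080·685.78 + 260·820.04 + 260·818.03) / 2800 = 790.9788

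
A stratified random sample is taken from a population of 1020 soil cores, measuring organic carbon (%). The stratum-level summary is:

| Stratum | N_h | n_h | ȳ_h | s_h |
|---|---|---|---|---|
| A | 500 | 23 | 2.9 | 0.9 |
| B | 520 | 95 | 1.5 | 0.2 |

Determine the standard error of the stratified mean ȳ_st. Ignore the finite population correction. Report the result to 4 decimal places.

V̂(ȳ_st) = Σ W_h² s_h²/n_h, with W_h = N_h/N and N = 1020:
  stratum A: (500/1020)²·0.9²/23 = 0.00846246
  stratum B: (520/1020)²·0.2²/95 = 0.000109432
V̂(ȳ_st) = 0.0085719
SE(ȳ_st) = √0.0085719 = 0.0925845

SE(ȳ_st) ≈ 0.0926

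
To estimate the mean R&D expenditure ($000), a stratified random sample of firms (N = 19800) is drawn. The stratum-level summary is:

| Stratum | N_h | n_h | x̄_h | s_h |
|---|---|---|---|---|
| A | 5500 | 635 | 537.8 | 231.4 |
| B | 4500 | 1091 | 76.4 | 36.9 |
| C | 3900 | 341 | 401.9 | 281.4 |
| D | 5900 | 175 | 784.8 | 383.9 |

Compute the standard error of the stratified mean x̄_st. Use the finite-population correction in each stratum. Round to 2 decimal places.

SE(x̄_st) ≈ 9.31

V̂(x̄_st) = Σ W_h² (1 − n_h/N_h) s_h²/n_h, with W_h = N_h/N and N = 19800:
  stratum A: (5500/19800)²·(1 − 635/5500)·231.4²/635 = 5.7553
  stratum B: (4500/19800)²·(1 − 1091/4500)·36.9²/1091 = 0.0488357
  stratum C: (3900/19800)²·(1 − 341/3900)·281.4²/341 = 8.22159
  stratum D: (5900/19800)²·(1 − 175/5900)·383.9²/175 = 72.5597
V̂(x̄_st) = 86.5854
SE(x̄_st) = √86.5854 = 9.30513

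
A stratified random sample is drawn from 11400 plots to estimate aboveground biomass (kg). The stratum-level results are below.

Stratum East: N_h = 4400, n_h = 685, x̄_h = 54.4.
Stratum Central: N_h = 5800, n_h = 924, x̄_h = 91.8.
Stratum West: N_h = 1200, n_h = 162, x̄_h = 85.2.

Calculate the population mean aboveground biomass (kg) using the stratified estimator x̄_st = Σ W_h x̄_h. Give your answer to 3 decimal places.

x̄_st ≈ 76.670

N = Σ N_h = 11400. Stratum weights W_h = N_h/N.
x̄_st = (4400·54.4 + 5800·91.8 + 1200·85.2) / 11400 = 76.67018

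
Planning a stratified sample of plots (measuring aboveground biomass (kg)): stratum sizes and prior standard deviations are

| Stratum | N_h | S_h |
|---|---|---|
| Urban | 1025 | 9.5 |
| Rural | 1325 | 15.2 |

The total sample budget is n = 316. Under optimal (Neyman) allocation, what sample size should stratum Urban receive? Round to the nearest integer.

103

Neyman allocation: n_h = n · N_h S_h / Σ N_i S_i, with n = 316.
  stratum Urban: N_h·S_h = 1025·9.5 = 9737.50
  stratum Rural: N_h·S_h = 1325·15.2 = 20140.00
Σ N_h S_h = 29877.50
n for stratum Urban = 316·9737.50/29877.50 = 102.989 → 103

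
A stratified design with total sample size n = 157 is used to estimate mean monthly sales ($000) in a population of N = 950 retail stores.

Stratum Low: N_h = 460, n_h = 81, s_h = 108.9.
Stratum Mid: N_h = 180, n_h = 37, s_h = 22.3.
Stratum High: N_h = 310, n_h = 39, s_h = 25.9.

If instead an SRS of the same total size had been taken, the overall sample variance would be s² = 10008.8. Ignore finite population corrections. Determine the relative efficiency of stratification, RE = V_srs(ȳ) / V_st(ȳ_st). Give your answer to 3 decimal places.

RE ≈ 1.740

V̂(ȳ_st) = Σ W_h² s_h²/n_h, with W_h = N_h/N and N = 950:
  stratum Low: (460/950)²·108.9²/81 = 34.3273
  stratum Mid: (180/950)²·22.3²/37 = 0.482509
  stratum High: (310/950)²·25.9²/39 = 1.83152
V_st = 36.6413
V_srs = s²/n = 10008.8/157 = 63.7503
Relative efficiency = V_srs / V_st = 63.7503/36.6413 = 1.7398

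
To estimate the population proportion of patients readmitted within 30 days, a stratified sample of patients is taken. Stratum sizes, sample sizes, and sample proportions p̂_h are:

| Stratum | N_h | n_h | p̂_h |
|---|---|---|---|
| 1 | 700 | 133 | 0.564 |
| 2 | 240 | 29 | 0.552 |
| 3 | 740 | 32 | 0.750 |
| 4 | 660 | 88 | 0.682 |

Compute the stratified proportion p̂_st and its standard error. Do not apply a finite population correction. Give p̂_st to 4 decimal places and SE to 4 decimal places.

p̂_st ≈ 0.6549, SE ≈ 0.0326

N = 2340; stratum weights W_h = N_h/N.
p̂_st = Σ W_h p̂_h = (700·0.564 + 240·0.552 + 740·0.750 + 660·0.682)/2340 = 0.65487
V̂(p̂_st) = Σ W_h² p̂_h(1−p̂_h)/(n_h−1):
  stratum 1: (700/2340)²·0.564·0.436/132 = 0.000166708
  stratum 2: (240/2340)²·0.552·0.448/28 = 9.29073e-05
  stratum 3: (740/2340)²·0.750·0.250/31 = 0.000604883
  stratum 4: (660/2340)²·0.682·0.318/87 = 0.000198312
V̂(p̂_st) = 0.00106281; SE = √V̂ = 0.0326008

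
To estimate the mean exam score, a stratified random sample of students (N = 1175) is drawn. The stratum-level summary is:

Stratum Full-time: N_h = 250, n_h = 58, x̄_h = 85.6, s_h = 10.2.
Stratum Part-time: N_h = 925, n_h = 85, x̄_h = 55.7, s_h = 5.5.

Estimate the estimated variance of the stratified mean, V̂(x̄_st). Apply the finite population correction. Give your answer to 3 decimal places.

V̂(x̄_st) = Σ W_h² (1 − n_h/N_h) s_h²/n_h, with W_h = N_h/N and N = 1175:
  stratum Full-time: (250/1175)²·(1 − 58/250)·10.2²/58 = 0.0623646
  stratum Part-time: (925/1175)²·(1 − 85/925)·5.5²/85 = 0.200287
V̂(x̄_st) = 0.262651

V̂(x̄_st) ≈ 0.263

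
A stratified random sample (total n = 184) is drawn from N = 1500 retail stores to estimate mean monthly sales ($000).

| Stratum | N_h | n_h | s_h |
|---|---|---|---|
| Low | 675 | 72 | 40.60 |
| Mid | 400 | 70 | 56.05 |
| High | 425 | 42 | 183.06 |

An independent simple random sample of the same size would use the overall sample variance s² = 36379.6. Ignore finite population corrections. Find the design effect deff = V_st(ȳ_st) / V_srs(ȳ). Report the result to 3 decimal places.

deff ≈ 0.364

V̂(ȳ_st) = Σ W_h² s_h²/n_h, with W_h = N_h/N and N = 1500:
  stratum Low: (675/1500)²·40.60²/72 = 4.63601
  stratum Mid: (400/1500)²·56.05²/70 = 3.19147
  stratum High: (425/1500)²·183.06²/42 = 64.052
V_st = 71.8795
V_srs = s²/n = 36379.6/184 = 197.715
deff = V_st / V_srs = 71.8795/197.715 = 0.3636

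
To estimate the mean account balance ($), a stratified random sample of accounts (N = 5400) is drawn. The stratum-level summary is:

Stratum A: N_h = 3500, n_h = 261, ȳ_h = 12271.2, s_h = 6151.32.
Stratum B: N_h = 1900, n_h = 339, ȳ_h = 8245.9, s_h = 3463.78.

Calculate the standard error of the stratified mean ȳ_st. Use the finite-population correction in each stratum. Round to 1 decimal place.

SE(ȳ_st) ≈ 244.9

V̂(ȳ_st) = Σ W_h² (1 − n_h/N_h) s_h²/n_h, with W_h = N_h/N and N = 5400:
  stratum A: (3500/5400)²·(1 − 261/3500)·6151.32²/261 = 56362.2
  stratum B: (1900/5400)²·(1 − 339/1900)·3463.78²/339 = 3599.73
V̂(ȳ_st) = 59961.9
SE(ȳ_st) = √59961.9 = 244.871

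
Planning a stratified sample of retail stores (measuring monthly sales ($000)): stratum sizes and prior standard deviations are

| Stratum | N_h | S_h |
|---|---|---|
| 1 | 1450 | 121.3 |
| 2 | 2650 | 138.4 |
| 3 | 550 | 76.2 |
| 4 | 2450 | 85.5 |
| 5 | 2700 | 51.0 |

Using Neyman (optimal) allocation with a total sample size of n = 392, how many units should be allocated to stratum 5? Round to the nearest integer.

58

Neyman allocation: n_h = n · N_h S_h / Σ N_i S_i, with n = 392.
  stratum 1: N_h·S_h = 1450·121.3 = 175885.00
  stratum 2: N_h·S_h = 2650·138.4 = 366760.00
  stratum 3: N_h·S_h = 550·76.2 = 41910.00
  stratum 4: N_h·S_h = 2450·85.5 = 209475.00
  stratum 5: N_h·S_h = 2700·51.0 = 137700.00
Σ N_h S_h = 931730.00
n for stratum 5 = 392·137700.00/931730.00 = 57.934 → 58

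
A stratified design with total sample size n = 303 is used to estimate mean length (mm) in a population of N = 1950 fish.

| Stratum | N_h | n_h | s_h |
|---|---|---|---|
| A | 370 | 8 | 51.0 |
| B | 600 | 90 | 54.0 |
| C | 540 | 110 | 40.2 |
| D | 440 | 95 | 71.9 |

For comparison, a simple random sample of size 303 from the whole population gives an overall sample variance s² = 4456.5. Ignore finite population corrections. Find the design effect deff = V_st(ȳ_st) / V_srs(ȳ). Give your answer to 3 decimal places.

V̂(ȳ_st) = Σ W_h² s_h²/n_h, with W_h = N_h/N and N = 1950:
  stratum A: (370/1950)²·51.0²/8 = 11.7054
  stratum B: (600/1950)²·54.0²/90 = 3.06746
  stratum C: (540/1950)²·40.2²/110 = 1.12662
  stratum D: (440/1950)²·71.9²/95 = 2.77058
V_st = 18.67
V_srs = s²/n = 4456.5/303 = 14.7079
deff = V_st / V_srs = 18.67/14.7079 = 1.2694

deff ≈ 1.269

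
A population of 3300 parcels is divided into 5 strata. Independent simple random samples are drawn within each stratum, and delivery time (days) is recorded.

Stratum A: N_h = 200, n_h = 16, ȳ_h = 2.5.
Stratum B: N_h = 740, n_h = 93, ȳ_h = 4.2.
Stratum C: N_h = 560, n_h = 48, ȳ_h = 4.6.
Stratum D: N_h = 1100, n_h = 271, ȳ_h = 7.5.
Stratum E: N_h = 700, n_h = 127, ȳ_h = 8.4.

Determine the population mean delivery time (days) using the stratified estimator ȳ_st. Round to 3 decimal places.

ȳ_st ≈ 6.156

N = Σ N_h = 3300. Stratum weights W_h = N_h/N.
ȳ_st = (200·2.5 + 740·4.2 + 560·4.6 + 1100·7.5 + 700·8.4) / 3300 = 6.15576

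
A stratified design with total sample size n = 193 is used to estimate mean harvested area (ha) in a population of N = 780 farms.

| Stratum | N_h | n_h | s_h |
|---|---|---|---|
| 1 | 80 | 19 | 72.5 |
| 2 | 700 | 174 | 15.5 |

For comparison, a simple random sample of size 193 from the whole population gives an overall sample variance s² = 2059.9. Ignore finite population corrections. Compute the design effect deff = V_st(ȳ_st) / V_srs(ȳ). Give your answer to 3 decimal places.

V̂(ȳ_st) = Σ W_h² s_h²/n_h, with W_h = N_h/N and N = 780:
  stratum 1: (80/780)²·72.5²/19 = 2.91014
  stratum 2: (700/780)²·15.5²/174 = 1.11204
V_st = 4.02218
V_srs = s²/n = 2059.9/193 = 10.6731
deff = V_st / V_srs = 4.02218/10.6731 = 0.3769

deff ≈ 0.377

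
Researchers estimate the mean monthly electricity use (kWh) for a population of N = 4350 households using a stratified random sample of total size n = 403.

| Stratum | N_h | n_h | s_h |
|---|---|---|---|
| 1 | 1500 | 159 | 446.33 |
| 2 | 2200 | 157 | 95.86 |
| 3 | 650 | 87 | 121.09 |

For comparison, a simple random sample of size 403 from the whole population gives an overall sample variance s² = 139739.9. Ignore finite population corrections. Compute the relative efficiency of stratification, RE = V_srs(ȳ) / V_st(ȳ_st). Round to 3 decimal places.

RE ≈ 2.068

V̂(ȳ_st) = Σ W_h² s_h²/n_h, with W_h = N_h/N and N = 4350:
  stratum 1: (1500/4350)²·446.33²/159 = 148.977
  stratum 2: (2200/4350)²·95.86²/157 = 14.9707
  stratum 3: (650/4350)²·121.09²/87 = 3.7631
V_st = 167.711
V_srs = s²/n = 139739.9/403 = 346.749
Relative efficiency = V_srs / V_st = 346.749/167.711 = 2.0675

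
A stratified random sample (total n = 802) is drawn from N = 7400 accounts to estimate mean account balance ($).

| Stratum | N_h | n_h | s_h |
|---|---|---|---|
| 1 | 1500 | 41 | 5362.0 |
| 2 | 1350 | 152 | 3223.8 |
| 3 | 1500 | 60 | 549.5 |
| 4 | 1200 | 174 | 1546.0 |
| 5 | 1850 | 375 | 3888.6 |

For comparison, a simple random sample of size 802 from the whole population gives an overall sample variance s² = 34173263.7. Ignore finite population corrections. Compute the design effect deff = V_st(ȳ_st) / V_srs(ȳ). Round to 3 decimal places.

deff ≈ 0.802

V̂(ȳ_st) = Σ W_h² s_h²/n_h, with W_h = N_h/N and N = 7400:
  stratum 1: (1500/7400)²·5362.0²/41 = 28813
  stratum 2: (1350/7400)²·3223.8²/152 = 2275.6
  stratum 3: (1500/7400)²·549.5²/60 = 206.777
  stratum 4: (1200/7400)²·1546.0²/174 = 361.218
  stratum 5: (1850/7400)²·3888.6²/375 = 2520.2
V_st = 34176.8
V_srs = s²/n = 34173263.7/802 = 42610.1
deff = V_st / V_srs = 34176.8/42610.1 = 0.8021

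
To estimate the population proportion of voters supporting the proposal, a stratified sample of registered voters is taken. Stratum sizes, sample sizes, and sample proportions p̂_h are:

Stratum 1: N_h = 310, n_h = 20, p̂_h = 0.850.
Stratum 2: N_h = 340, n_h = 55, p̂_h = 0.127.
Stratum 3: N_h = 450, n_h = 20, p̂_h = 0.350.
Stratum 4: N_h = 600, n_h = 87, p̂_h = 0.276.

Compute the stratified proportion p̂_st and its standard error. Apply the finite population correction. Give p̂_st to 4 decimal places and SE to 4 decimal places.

p̂_st ≈ 0.3705, SE ≈ 0.0364

N = 1700; stratum weights W_h = N_h/N.
p̂_st = Σ W_h p̂_h = (310·0.850 + 340·0.127 + 450·0.350 + 600·0.276)/1700 = 0.37046
V̂(p̂_st) = Σ W_h² (1 − n_h/N_h) p̂_h(1−p̂_h)/(n_h−1):
  stratum 1: (310/1700)²·(1 − 20/310)·0.850·0.150/19 = 0.000208746
  stratum 2: (340/1700)²·(1 − 55/340)·0.127·0.873/54 = 6.88415e-05
  stratum 3: (450/1700)²·(1 − 20/450)·0.350·0.650/19 = 0.000801698
  stratum 4: (600/1700)²·(1 − 87/600)·0.276·0.724/86 = 0.000247469
V̂(p̂_st) = 0.00132675; SE = √V̂ = 0.0364246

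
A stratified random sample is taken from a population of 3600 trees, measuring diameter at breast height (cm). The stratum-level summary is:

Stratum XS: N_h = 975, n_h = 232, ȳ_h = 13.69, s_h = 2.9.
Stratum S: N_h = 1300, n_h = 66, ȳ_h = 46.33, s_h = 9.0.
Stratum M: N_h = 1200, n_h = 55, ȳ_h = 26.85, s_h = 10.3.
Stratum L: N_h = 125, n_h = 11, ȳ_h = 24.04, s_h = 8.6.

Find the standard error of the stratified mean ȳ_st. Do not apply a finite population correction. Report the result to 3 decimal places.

V̂(ȳ_st) = Σ W_h² s_h²/n_h, with W_h = N_h/N and N = 3600:
  stratum XS: (975/3600)²·2.9²/232 = 0.00265896
  stratum S: (1300/3600)²·9.0²/66 = 0.160038
  stratum M: (1200/3600)²·10.3²/55 = 0.214323
  stratum L: (125/3600)²·8.6²/11 = 0.00810624
V̂(ȳ_st) = 0.385126
SE(ȳ_st) = √0.385126 = 0.620585

SE(ȳ_st) ≈ 0.621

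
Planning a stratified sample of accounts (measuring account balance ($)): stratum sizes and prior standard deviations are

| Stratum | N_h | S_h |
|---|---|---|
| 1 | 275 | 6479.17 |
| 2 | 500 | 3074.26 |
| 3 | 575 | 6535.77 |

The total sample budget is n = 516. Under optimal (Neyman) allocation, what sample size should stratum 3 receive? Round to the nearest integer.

Neyman allocation: n_h = n · N_h S_h / Σ N_i S_i, with n = 516.
  stratum 1: N_h·S_h = 275·6479.17 = 1781771.75
  stratum 2: N_h·S_h = 500·3074.26 = 1537130.00
  stratum 3: N_h·S_h = 575·6535.77 = 3758067.75
Σ N_h S_h = 7076969.50
n for stratum 3 = 516·3758067.75/7076969.50 = 274.010 → 274

274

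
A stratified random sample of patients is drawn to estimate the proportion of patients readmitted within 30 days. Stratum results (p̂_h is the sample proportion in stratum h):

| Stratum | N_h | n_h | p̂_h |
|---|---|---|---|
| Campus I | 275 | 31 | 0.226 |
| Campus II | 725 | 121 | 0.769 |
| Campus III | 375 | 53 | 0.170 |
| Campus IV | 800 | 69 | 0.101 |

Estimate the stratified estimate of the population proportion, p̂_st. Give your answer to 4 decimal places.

p̂_st ≈ 0.3514

N = 2175; stratum weights W_h = N_h/N.
p̂_st = Σ W_h p̂_h = (275·0.226 + 725·0.769 + 375·0.170 + 800·0.101)/2175 = 0.35137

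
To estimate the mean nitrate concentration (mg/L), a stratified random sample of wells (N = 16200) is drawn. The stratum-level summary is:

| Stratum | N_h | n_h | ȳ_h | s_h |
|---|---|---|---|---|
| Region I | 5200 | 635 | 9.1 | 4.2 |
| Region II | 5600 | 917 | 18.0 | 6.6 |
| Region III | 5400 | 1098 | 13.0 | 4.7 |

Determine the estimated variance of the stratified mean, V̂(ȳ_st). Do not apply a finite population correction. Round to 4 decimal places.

V̂(ȳ_st) ≈ 0.0108

V̂(ȳ_st) = Σ W_h² s_h²/n_h, with W_h = N_h/N and N = 16200:
  stratum Region I: (5200/16200)²·4.2²/635 = 0.00286221
  stratum Region II: (5600/16200)²·6.6²/917 = 0.00567629
  stratum Region III: (5400/16200)²·4.7²/1098 = 0.00223538
V̂(ȳ_st) = 0.0107739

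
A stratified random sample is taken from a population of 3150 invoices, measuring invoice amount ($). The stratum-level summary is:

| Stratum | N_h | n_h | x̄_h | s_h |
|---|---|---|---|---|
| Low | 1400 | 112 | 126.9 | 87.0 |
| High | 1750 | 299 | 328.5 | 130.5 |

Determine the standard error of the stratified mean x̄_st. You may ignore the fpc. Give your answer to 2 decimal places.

V̂(x̄_st) = Σ W_h² s_h²/n_h, with W_h = N_h/N and N = 3150:
  stratum Low: (1400/3150)²·87.0²/112 = 13.3492
  stratum High: (1750/3150)²·130.5²/299 = 17.5794
V̂(x̄_st) = 30.9286
SE(x̄_st) = √30.9286 = 5.56135

SE(x̄_st) ≈ 5.56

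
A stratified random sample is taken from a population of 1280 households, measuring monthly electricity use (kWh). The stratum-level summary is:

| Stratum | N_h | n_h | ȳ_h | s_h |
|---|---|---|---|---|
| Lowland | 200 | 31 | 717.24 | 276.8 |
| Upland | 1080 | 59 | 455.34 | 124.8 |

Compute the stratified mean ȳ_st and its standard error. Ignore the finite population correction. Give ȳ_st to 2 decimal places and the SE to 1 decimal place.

ȳ_st = Σ W_h ȳ_h = (200·717.24 + 1080·455.34)/1280 = 496.26187
V̂(ȳ_st) = Σ W_h² s_h²/n_h, with W_h = N_h/N and N = 1280:
  stratum Lowland: (200/1280)²·276.8²/31 = 60.3407
  stratum Upland: (1080/1280)²·124.8²/59 = 187.934
V̂(ȳ_st) = 248.274
SE(ȳ_st) = √248.274 = 15.7567

ȳ_st ≈ 496.26, SE ≈ 15.8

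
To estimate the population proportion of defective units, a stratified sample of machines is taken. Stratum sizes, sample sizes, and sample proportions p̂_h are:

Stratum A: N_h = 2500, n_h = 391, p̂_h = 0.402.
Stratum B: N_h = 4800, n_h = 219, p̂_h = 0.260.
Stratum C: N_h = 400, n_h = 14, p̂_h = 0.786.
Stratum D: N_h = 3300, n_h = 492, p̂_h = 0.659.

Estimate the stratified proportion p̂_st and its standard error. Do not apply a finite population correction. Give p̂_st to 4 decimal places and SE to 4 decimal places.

p̂_st ≈ 0.4311, SE ≈ 0.0161

N = 11000; stratum weights W_h = N_h/N.
p̂_st = Σ W_h p̂_h = (2500·0.402 + 4800·0.260 + 400·0.786 + 3300·0.659)/11000 = 0.43110
V̂(p̂_st) = Σ W_h² p̂_h(1−p̂_h)/(n_h−1):
  stratum A: (2500/11000)²·0.402·0.598/390 = 3.18388e-05
  stratum B: (4800/11000)²·0.260·0.740/218 = 0.000168053
  stratum C: (400/11000)²·0.786·0.214/13 = 1.71091e-05
  stratum D: (3300/11000)²·0.659·0.341/491 = 4.11909e-05
V̂(p̂_st) = 0.000258192; SE = √V̂ = 0.0160683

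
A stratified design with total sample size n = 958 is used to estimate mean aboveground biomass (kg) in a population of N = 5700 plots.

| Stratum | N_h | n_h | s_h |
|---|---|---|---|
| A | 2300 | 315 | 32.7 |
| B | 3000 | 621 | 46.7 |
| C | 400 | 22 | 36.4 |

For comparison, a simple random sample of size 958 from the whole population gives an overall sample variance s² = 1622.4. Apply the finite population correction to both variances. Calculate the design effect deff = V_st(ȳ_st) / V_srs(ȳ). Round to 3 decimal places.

V̂(ȳ_st) = Σ W_h² (1 − n_h/N_h) s_h²/n_h, with W_h = N_h/N and N = 5700:
  stratum A: (2300/5700)²·(1 − 315/2300)·32.7²/315 = 0.477006
  stratum B: (3000/5700)²·(1 − 621/3000)·46.7²/621 = 0.771451
  stratum C: (400/5700)²·(1 − 22/400)·36.4²/22 = 0.280274
V_st = 1.52873
V_srs = (1 − 958/5700)·1622.4/958 = 1.4089
deff = V_st / V_srs = 1.52873/1.4089 = 1.0851

deff ≈ 1.085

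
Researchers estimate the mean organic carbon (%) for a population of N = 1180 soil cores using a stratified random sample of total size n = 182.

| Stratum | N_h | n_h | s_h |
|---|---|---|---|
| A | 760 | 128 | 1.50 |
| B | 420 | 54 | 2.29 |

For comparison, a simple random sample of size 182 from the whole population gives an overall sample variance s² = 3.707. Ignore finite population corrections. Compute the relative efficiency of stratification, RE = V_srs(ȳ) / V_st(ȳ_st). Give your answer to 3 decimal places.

RE ≈ 1.039

V̂(ȳ_st) = Σ W_h² s_h²/n_h, with W_h = N_h/N and N = 1180:
  stratum A: (760/1180)²·1.50²/128 = 0.00729182
  stratum B: (420/1180)²·2.29²/54 = 0.012303
V_st = 0.0195948
V_srs = s²/n = 3.707/182 = 0.0203681
Relative efficiency = V_srs / V_st = 0.0203681/0.0195948 = 1.0395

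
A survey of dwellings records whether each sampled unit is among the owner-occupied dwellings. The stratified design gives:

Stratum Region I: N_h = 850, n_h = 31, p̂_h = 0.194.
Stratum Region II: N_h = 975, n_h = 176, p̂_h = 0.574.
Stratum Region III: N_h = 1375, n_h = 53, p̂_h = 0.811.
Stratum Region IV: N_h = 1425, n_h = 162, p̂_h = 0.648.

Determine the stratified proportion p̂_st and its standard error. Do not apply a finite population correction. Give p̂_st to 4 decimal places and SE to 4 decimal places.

p̂_st ≈ 0.5974, SE ≈ 0.0252

N = 4625; stratum weights W_h = N_h/N.
p̂_st = Σ W_h p̂_h = (850·0.194 + 975·0.574 + 1375·0.811 + 1425·0.648)/4625 = 0.59742
V̂(p̂_st) = Σ W_h² p̂_h(1−p̂_h)/(n_h−1):
  stratum Region I: (850/4625)²·0.194·0.806/30 = 0.000176048
  stratum Region II: (975/4625)²·0.574·0.426/175 = 6.20968e-05
  stratum Region III: (1375/4625)²·0.811·0.189/52 = 0.000260532
  stratum Region IV: (1425/4625)²·0.648·0.352/161 = 0.000134492
V̂(p̂_st) = 0.000633169; SE = √V̂ = 0.0251628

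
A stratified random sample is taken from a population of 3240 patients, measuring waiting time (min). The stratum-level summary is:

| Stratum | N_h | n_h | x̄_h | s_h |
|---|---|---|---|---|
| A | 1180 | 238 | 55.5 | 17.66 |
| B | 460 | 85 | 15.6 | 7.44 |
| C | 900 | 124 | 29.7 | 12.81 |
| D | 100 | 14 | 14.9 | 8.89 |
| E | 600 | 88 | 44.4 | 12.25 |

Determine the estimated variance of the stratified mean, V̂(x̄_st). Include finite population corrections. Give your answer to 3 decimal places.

V̂(x̄_st) = Σ W_h² (1 − n_h/N_h) s_h²/n_h, with W_h = N_h/N and N = 3240:
  stratum A: (1180/3240)²·(1 − 238/1180)·17.66²/238 = 0.138755
  stratum B: (460/3240)²·(1 − 85/460)·7.44²/85 = 0.010701
  stratum C: (900/3240)²·(1 − 124/900)·12.81²/124 = 0.0880422
  stratum D: (100/3240)²·(1 − 14/100)·8.89²/14 = 0.0046247
  stratum E: (600/3240)²·(1 − 88/600)·12.25²/88 = 0.0499023
V̂(x̄_st) = 0.292025

V̂(x̄_st) ≈ 0.292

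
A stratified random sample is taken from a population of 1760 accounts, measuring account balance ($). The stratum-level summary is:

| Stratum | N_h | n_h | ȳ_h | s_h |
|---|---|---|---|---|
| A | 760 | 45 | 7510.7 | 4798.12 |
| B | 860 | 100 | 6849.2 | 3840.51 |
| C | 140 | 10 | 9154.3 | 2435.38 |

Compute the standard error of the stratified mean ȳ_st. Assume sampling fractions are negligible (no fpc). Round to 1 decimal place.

V̂(ȳ_st) = Σ W_h² s_h²/n_h, with W_h = N_h/N and N = 1760:
  stratum A: (760/1760)²·4798.12²/45 = 95396.3
  stratum B: (860/1760)²·3840.51²/100 = 35216.8
  stratum C: (140/1760)²·2435.38²/10 = 3752.88
V̂(ȳ_st) = 134366
SE(ȳ_st) = √134366 = 366.56

SE(ȳ_st) ≈ 366.6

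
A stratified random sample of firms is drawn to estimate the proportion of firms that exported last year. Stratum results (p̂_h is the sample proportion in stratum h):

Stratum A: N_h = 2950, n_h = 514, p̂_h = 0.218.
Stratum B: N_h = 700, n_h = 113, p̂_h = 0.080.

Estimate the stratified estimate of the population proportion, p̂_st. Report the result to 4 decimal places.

p̂_st ≈ 0.1915

N = 3650; stratum weights W_h = N_h/N.
p̂_st = Σ W_h p̂_h = (2950·0.218 + 700·0.080)/3650 = 0.19153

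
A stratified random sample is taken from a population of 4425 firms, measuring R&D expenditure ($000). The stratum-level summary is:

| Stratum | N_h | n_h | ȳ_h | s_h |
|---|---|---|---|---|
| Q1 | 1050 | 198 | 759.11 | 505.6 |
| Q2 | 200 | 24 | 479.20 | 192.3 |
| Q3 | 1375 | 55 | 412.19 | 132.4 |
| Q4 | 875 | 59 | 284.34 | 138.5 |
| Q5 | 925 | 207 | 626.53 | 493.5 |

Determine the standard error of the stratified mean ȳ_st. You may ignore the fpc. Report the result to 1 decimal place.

V̂(ȳ_st) = Σ W_h² s_h²/n_h, with W_h = N_h/N and N = 4425:
  stratum Q1: (1050/4425)²·505.6²/198 = 72.6944
  stratum Q2: (200/4425)²·192.3²/24 = 3.14761
  stratum Q3: (1375/4425)²·132.4²/55 = 30.7746
  stratum Q4: (875/4425)²·138.5²/59 = 12.7127
  stratum Q5: (925/4425)²·493.5²/207 = 51.4116
V̂(ȳ_st) = 170.741
SE(ȳ_st) = √170.741 = 13.0668

SE(ȳ_st) ≈ 13.1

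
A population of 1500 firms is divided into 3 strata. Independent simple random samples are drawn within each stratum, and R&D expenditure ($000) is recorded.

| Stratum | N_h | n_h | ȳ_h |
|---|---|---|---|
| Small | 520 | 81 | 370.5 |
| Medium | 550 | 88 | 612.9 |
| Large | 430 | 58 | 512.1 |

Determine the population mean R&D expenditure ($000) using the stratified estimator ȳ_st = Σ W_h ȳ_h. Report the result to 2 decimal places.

N = Σ N_h = 1500. Stratum weights W_h = N_h/N.
ȳ_st = (520·370.5 + 550·612.9 + 430·512.1) / 1500 = 499.9720

ȳ_st ≈ 499.97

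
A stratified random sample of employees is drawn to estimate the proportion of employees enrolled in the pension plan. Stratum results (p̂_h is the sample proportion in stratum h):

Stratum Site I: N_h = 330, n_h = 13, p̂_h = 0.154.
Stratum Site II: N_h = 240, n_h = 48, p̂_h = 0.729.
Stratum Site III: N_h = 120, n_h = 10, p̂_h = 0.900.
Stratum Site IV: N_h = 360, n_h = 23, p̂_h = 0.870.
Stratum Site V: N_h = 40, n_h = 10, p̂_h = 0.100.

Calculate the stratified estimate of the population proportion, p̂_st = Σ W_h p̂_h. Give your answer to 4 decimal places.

p̂_st ≈ 0.5972

N = 1090; stratum weights W_h = N_h/N.
p̂_st = Σ W_h p̂_h = (330·0.154 + 240·0.729 + 120·0.900 + 360·0.870 + 40·0.100)/1090 = 0.59723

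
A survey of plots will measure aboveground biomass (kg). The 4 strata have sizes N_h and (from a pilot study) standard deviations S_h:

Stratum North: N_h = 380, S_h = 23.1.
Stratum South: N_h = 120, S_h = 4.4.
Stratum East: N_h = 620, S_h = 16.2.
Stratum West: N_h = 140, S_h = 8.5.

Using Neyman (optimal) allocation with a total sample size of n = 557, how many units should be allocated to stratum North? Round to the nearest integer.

238

Neyman allocation: n_h = n · N_h S_h / Σ N_i S_i, with n = 557.
  stratum North: N_h·S_h = 380·23.1 = 8778.00
  stratum South: N_h·S_h = 120·4.4 = 528.00
  stratum East: N_h·S_h = 620·16.2 = 10044.00
  stratum West: N_h·S_h = 140·8.5 = 1190.00
Σ N_h S_h = 20540.00
n for stratum North = 557·8778.00/20540.00 = 238.040 → 238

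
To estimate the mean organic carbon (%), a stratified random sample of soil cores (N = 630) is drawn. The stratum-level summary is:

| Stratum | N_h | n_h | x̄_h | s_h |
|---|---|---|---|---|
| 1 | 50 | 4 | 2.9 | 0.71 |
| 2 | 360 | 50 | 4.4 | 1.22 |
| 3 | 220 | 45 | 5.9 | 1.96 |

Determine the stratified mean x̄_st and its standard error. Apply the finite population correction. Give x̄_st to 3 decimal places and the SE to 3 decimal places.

x̄_st = Σ W_h x̄_h = (50·2.9 + 360·4.4 + 220·5.9)/630 = 4.80476
V̂(x̄_st) = Σ W_h² (1 − n_h/N_h) s_h²/n_h, with W_h = N_h/N and N = 630:
  stratum 1: (50/630)²·(1 − 4/50)·0.71²/4 = 0.000730304
  stratum 2: (360/630)²·(1 − 50/360)·1.22²/50 = 0.00837014
  stratum 3: (220/630)²·(1 − 45/220)·1.96²/45 = 0.00828093
V̂(x̄_st) = 0.0173814
SE(x̄_st) = √0.0173814 = 0.131838

x̄_st ≈ 4.805, SE ≈ 0.132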